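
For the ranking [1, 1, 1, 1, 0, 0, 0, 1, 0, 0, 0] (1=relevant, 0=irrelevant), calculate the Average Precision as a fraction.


Computing P@k for each relevant position:
Position 1: relevant, P@1 = 1/1 = 1
Position 2: relevant, P@2 = 2/2 = 1
Position 3: relevant, P@3 = 3/3 = 1
Position 4: relevant, P@4 = 4/4 = 1
Position 5: not relevant
Position 6: not relevant
Position 7: not relevant
Position 8: relevant, P@8 = 5/8 = 5/8
Position 9: not relevant
Position 10: not relevant
Position 11: not relevant
Sum of P@k = 1 + 1 + 1 + 1 + 5/8 = 37/8
AP = 37/8 / 5 = 37/40

37/40


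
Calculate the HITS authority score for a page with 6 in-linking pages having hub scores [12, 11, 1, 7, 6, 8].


Authority = sum of hub scores of in-linkers
In-link 1: hub score = 12
In-link 2: hub score = 11
In-link 3: hub score = 1
In-link 4: hub score = 7
In-link 5: hub score = 6
In-link 6: hub score = 8
Authority = 12 + 11 + 1 + 7 + 6 + 8 = 45

45


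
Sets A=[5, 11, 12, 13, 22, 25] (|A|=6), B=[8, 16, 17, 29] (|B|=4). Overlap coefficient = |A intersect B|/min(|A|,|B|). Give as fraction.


A intersect B = []
|A intersect B| = 0
min(|A|, |B|) = min(6, 4) = 4
Overlap = 0 / 4 = 0

0


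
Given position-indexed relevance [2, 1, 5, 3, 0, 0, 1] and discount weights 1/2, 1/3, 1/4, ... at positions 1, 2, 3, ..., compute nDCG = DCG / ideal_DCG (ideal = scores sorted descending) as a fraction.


Position discount weights w_i = 1/(i+1) for i=1..7:
Weights = [1/2, 1/3, 1/4, 1/5, 1/6, 1/7, 1/8]
Actual relevance: [2, 1, 5, 3, 0, 0, 1]
DCG = 2/2 + 1/3 + 5/4 + 3/5 + 0/6 + 0/7 + 1/8 = 397/120
Ideal relevance (sorted desc): [5, 3, 2, 1, 1, 0, 0]
Ideal DCG = 5/2 + 3/3 + 2/4 + 1/5 + 1/6 + 0/7 + 0/8 = 131/30
nDCG = DCG / ideal_DCG = 397/120 / 131/30 = 397/524

397/524


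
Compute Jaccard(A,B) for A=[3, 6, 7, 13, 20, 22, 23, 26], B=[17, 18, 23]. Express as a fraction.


A intersect B = [23]
|A intersect B| = 1
A union B = [3, 6, 7, 13, 17, 18, 20, 22, 23, 26]
|A union B| = 10
Jaccard = 1/10 = 1/10

1/10


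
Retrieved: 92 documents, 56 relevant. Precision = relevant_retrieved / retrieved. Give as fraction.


Precision = relevant_retrieved / total_retrieved
= 56 / 92
= 56 / (56 + 36)
= 14/23

14/23


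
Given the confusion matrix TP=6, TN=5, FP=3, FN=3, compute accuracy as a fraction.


Accuracy = (TP + TN) / (TP + TN + FP + FN)
TP + TN = 6 + 5 = 11
Total = 6 + 5 + 3 + 3 = 17
Accuracy = 11 / 17 = 11/17

11/17


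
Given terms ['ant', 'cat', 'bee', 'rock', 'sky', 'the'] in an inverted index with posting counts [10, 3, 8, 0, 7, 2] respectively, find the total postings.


Summing posting list sizes:
'ant': 10 postings
'cat': 3 postings
'bee': 8 postings
'rock': 0 postings
'sky': 7 postings
'the': 2 postings
Total = 10 + 3 + 8 + 0 + 7 + 2 = 30

30


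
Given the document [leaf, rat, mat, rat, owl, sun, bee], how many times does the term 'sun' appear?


Document has 7 words
Scanning for 'sun':
Found at positions: [5]
Count = 1

1


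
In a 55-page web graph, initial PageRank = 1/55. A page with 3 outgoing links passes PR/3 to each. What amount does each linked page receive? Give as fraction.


Initial PR = 1/55 = 1/55
Outlinks = 3
Contribution per link = PR / outlinks
= 1/55 / 3
= 1/165

1/165


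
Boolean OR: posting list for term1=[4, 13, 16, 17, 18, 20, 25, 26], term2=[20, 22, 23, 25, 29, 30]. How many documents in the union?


Boolean OR: find union of posting lists
term1 docs: [4, 13, 16, 17, 18, 20, 25, 26]
term2 docs: [20, 22, 23, 25, 29, 30]
Union: [4, 13, 16, 17, 18, 20, 22, 23, 25, 26, 29, 30]
|union| = 12

12


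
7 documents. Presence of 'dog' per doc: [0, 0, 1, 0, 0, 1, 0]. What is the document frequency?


Checking each document for 'dog':
Doc 1: absent
Doc 2: absent
Doc 3: present
Doc 4: absent
Doc 5: absent
Doc 6: present
Doc 7: absent
df = sum of presences = 0 + 0 + 1 + 0 + 0 + 1 + 0 = 2

2


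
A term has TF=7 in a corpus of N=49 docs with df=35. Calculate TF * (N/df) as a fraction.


TF * (N/df)
= 7 * (49/35)
= 7 * 7/5
= 49/5

49/5


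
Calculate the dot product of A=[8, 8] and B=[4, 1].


Dot product = sum of element-wise products
A[0]*B[0] = 8*4 = 32
A[1]*B[1] = 8*1 = 8
Sum = 32 + 8 = 40

40


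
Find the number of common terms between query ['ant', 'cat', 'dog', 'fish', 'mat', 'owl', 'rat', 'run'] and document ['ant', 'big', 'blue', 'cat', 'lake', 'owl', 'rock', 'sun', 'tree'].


Query terms: ['ant', 'cat', 'dog', 'fish', 'mat', 'owl', 'rat', 'run']
Document terms: ['ant', 'big', 'blue', 'cat', 'lake', 'owl', 'rock', 'sun', 'tree']
Common terms: ['ant', 'cat', 'owl']
Overlap count = 3

3


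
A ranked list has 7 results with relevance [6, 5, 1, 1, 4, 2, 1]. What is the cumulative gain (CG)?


Cumulative Gain = sum of relevance scores
Position 1: rel=6, running sum=6
Position 2: rel=5, running sum=11
Position 3: rel=1, running sum=12
Position 4: rel=1, running sum=13
Position 5: rel=4, running sum=17
Position 6: rel=2, running sum=19
Position 7: rel=1, running sum=20
CG = 20

20


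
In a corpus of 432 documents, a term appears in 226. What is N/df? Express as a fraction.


IDF ratio = N / df
= 432 / 226
= 216/113

216/113


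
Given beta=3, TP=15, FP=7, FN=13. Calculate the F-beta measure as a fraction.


P = TP/(TP+FP) = 15/22 = 15/22
R = TP/(TP+FN) = 15/28 = 15/28
beta^2 = 3^2 = 9
(1 + beta^2) = 10
Numerator = (1+beta^2)*P*R = 1125/308
Denominator = beta^2*P + R = 135/22 + 15/28 = 2055/308
F_beta = 75/137

75/137


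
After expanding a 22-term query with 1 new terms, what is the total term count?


Original terms: 22
Expansion terms: 1
Total = 22 + 1 = 23

23


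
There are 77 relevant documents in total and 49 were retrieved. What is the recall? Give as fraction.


Recall = retrieved_relevant / total_relevant
= 49 / 77
= 49 / (49 + 28)
= 7/11

7/11


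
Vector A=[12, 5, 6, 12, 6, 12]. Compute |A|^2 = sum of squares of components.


|A|^2 = sum of squared components
A[0]^2 = 12^2 = 144
A[1]^2 = 5^2 = 25
A[2]^2 = 6^2 = 36
A[3]^2 = 12^2 = 144
A[4]^2 = 6^2 = 36
A[5]^2 = 12^2 = 144
Sum = 144 + 25 + 36 + 144 + 36 + 144 = 529

529


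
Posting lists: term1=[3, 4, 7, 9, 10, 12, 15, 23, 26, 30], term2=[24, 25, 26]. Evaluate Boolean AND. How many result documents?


Boolean AND: find intersection of posting lists
term1 docs: [3, 4, 7, 9, 10, 12, 15, 23, 26, 30]
term2 docs: [24, 25, 26]
Intersection: [26]
|intersection| = 1

1


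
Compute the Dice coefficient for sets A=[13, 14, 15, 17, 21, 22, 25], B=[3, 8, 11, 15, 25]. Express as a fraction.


A intersect B = [15, 25]
|A intersect B| = 2
|A| = 7, |B| = 5
Dice = 2*2 / (7+5)
= 4 / 12 = 1/3

1/3


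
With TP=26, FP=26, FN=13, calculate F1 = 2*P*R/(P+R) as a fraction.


F1 = 2 * P * R / (P + R)
P = TP/(TP+FP) = 26/52 = 1/2
R = TP/(TP+FN) = 26/39 = 2/3
2 * P * R = 2 * 1/2 * 2/3 = 2/3
P + R = 1/2 + 2/3 = 7/6
F1 = 2/3 / 7/6 = 4/7

4/7


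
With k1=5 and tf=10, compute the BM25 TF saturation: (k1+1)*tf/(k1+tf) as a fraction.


BM25 TF component = (k1+1)*tf / (k1+tf)
k1 = 5, tf = 10
Numerator = (5+1)*10 = 60
Denominator = 5 + 10 = 15
= 60/15 = 4

4


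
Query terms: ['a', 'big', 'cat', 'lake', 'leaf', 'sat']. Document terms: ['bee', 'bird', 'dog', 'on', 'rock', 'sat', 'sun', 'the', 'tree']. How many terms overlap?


Query terms: ['a', 'big', 'cat', 'lake', 'leaf', 'sat']
Document terms: ['bee', 'bird', 'dog', 'on', 'rock', 'sat', 'sun', 'the', 'tree']
Common terms: ['sat']
Overlap count = 1

1


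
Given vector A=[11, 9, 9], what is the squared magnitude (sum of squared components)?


|A|^2 = sum of squared components
A[0]^2 = 11^2 = 121
A[1]^2 = 9^2 = 81
A[2]^2 = 9^2 = 81
Sum = 121 + 81 + 81 = 283

283


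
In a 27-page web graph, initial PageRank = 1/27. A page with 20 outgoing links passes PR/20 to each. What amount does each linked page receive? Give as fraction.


Initial PR = 1/27 = 1/27
Outlinks = 20
Contribution per link = PR / outlinks
= 1/27 / 20
= 1/540

1/540


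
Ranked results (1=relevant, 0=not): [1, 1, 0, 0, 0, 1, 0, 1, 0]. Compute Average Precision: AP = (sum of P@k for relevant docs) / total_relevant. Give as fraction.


Computing P@k for each relevant position:
Position 1: relevant, P@1 = 1/1 = 1
Position 2: relevant, P@2 = 2/2 = 1
Position 3: not relevant
Position 4: not relevant
Position 5: not relevant
Position 6: relevant, P@6 = 3/6 = 1/2
Position 7: not relevant
Position 8: relevant, P@8 = 4/8 = 1/2
Position 9: not relevant
Sum of P@k = 1 + 1 + 1/2 + 1/2 = 3
AP = 3 / 4 = 3/4

3/4


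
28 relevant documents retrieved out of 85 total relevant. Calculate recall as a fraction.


Recall = retrieved_relevant / total_relevant
= 28 / 85
= 28 / (28 + 57)
= 28/85

28/85


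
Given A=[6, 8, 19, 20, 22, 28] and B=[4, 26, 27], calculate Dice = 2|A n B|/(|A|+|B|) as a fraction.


A intersect B = []
|A intersect B| = 0
|A| = 6, |B| = 3
Dice = 2*0 / (6+3)
= 0 / 9 = 0

0


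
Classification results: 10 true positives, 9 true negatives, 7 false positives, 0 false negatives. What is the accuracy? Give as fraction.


Accuracy = (TP + TN) / (TP + TN + FP + FN)
TP + TN = 10 + 9 = 19
Total = 10 + 9 + 7 + 0 = 26
Accuracy = 19 / 26 = 19/26

19/26


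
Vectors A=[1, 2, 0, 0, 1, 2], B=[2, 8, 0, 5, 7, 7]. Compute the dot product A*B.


Dot product = sum of element-wise products
A[0]*B[0] = 1*2 = 2
A[1]*B[1] = 2*8 = 16
A[2]*B[2] = 0*0 = 0
A[3]*B[3] = 0*5 = 0
A[4]*B[4] = 1*7 = 7
A[5]*B[5] = 2*7 = 14
Sum = 2 + 16 + 0 + 0 + 7 + 14 = 39

39


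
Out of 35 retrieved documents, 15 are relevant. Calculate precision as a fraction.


Precision = relevant_retrieved / total_retrieved
= 15 / 35
= 15 / (15 + 20)
= 3/7

3/7


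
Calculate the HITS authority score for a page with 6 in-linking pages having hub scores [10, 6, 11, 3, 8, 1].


Authority = sum of hub scores of in-linkers
In-link 1: hub score = 10
In-link 2: hub score = 6
In-link 3: hub score = 11
In-link 4: hub score = 3
In-link 5: hub score = 8
In-link 6: hub score = 1
Authority = 10 + 6 + 11 + 3 + 8 + 1 = 39

39


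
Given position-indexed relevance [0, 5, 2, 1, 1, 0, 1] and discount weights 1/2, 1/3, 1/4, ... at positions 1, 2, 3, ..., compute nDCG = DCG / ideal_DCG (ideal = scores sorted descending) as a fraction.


Position discount weights w_i = 1/(i+1) for i=1..7:
Weights = [1/2, 1/3, 1/4, 1/5, 1/6, 1/7, 1/8]
Actual relevance: [0, 5, 2, 1, 1, 0, 1]
DCG = 0/2 + 5/3 + 2/4 + 1/5 + 1/6 + 0/7 + 1/8 = 319/120
Ideal relevance (sorted desc): [5, 2, 1, 1, 1, 0, 0]
Ideal DCG = 5/2 + 2/3 + 1/4 + 1/5 + 1/6 + 0/7 + 0/8 = 227/60
nDCG = DCG / ideal_DCG = 319/120 / 227/60 = 319/454

319/454


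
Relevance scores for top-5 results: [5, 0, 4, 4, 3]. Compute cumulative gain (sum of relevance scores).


Cumulative Gain = sum of relevance scores
Position 1: rel=5, running sum=5
Position 2: rel=0, running sum=5
Position 3: rel=4, running sum=9
Position 4: rel=4, running sum=13
Position 5: rel=3, running sum=16
CG = 16

16


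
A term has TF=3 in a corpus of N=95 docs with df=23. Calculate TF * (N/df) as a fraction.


TF * (N/df)
= 3 * (95/23)
= 3 * 95/23
= 285/23

285/23


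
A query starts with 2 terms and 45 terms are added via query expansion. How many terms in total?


Original terms: 2
Expansion terms: 45
Total = 2 + 45 = 47

47


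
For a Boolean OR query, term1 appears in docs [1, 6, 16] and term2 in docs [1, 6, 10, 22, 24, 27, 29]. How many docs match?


Boolean OR: find union of posting lists
term1 docs: [1, 6, 16]
term2 docs: [1, 6, 10, 22, 24, 27, 29]
Union: [1, 6, 10, 16, 22, 24, 27, 29]
|union| = 8

8


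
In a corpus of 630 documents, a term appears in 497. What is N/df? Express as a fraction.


IDF ratio = N / df
= 630 / 497
= 90/71

90/71


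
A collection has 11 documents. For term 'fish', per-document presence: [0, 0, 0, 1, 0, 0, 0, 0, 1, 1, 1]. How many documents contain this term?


Checking each document for 'fish':
Doc 1: absent
Doc 2: absent
Doc 3: absent
Doc 4: present
Doc 5: absent
Doc 6: absent
Doc 7: absent
Doc 8: absent
Doc 9: present
Doc 10: present
Doc 11: present
df = sum of presences = 0 + 0 + 0 + 1 + 0 + 0 + 0 + 0 + 1 + 1 + 1 = 4

4


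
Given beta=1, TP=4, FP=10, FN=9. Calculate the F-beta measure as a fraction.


P = TP/(TP+FP) = 4/14 = 2/7
R = TP/(TP+FN) = 4/13 = 4/13
beta^2 = 1^2 = 1
(1 + beta^2) = 2
Numerator = (1+beta^2)*P*R = 16/91
Denominator = beta^2*P + R = 2/7 + 4/13 = 54/91
F_beta = 8/27

8/27


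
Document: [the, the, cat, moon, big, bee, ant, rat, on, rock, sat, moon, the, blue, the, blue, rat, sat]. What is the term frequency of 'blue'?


Document has 18 words
Scanning for 'blue':
Found at positions: [13, 15]
Count = 2

2


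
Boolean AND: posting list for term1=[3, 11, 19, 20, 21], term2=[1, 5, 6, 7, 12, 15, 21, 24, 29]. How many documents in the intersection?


Boolean AND: find intersection of posting lists
term1 docs: [3, 11, 19, 20, 21]
term2 docs: [1, 5, 6, 7, 12, 15, 21, 24, 29]
Intersection: [21]
|intersection| = 1

1


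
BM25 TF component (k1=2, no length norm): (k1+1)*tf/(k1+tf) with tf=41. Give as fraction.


BM25 TF component = (k1+1)*tf / (k1+tf)
k1 = 2, tf = 41
Numerator = (2+1)*41 = 123
Denominator = 2 + 41 = 43
= 123/43 = 123/43

123/43


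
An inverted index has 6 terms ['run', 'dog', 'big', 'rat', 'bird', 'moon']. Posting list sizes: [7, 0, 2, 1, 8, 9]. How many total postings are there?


Summing posting list sizes:
'run': 7 postings
'dog': 0 postings
'big': 2 postings
'rat': 1 postings
'bird': 8 postings
'moon': 9 postings
Total = 7 + 0 + 2 + 1 + 8 + 9 = 27

27


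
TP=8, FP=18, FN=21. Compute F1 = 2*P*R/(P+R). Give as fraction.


F1 = 2 * P * R / (P + R)
P = TP/(TP+FP) = 8/26 = 4/13
R = TP/(TP+FN) = 8/29 = 8/29
2 * P * R = 2 * 4/13 * 8/29 = 64/377
P + R = 4/13 + 8/29 = 220/377
F1 = 64/377 / 220/377 = 16/55

16/55


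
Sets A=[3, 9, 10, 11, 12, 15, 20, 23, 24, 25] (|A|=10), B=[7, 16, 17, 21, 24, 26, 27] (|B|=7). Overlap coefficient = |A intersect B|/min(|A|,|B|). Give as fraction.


A intersect B = [24]
|A intersect B| = 1
min(|A|, |B|) = min(10, 7) = 7
Overlap = 1 / 7 = 1/7

1/7


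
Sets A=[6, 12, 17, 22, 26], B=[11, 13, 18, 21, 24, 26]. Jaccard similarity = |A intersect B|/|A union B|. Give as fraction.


A intersect B = [26]
|A intersect B| = 1
A union B = [6, 11, 12, 13, 17, 18, 21, 22, 24, 26]
|A union B| = 10
Jaccard = 1/10 = 1/10

1/10


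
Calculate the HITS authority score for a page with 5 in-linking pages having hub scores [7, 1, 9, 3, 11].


Authority = sum of hub scores of in-linkers
In-link 1: hub score = 7
In-link 2: hub score = 1
In-link 3: hub score = 9
In-link 4: hub score = 3
In-link 5: hub score = 11
Authority = 7 + 1 + 9 + 3 + 11 = 31

31


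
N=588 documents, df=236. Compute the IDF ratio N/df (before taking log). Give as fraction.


IDF ratio = N / df
= 588 / 236
= 147/59

147/59


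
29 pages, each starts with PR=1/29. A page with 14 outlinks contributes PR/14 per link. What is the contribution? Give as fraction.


Initial PR = 1/29 = 1/29
Outlinks = 14
Contribution per link = PR / outlinks
= 1/29 / 14
= 1/406

1/406


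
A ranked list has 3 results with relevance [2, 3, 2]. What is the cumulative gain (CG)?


Cumulative Gain = sum of relevance scores
Position 1: rel=2, running sum=2
Position 2: rel=3, running sum=5
Position 3: rel=2, running sum=7
CG = 7

7


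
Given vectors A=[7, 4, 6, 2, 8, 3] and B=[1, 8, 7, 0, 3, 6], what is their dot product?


Dot product = sum of element-wise products
A[0]*B[0] = 7*1 = 7
A[1]*B[1] = 4*8 = 32
A[2]*B[2] = 6*7 = 42
A[3]*B[3] = 2*0 = 0
A[4]*B[4] = 8*3 = 24
A[5]*B[5] = 3*6 = 18
Sum = 7 + 32 + 42 + 0 + 24 + 18 = 123

123


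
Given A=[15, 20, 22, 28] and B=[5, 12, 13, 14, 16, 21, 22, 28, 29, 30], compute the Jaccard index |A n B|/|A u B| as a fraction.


A intersect B = [22, 28]
|A intersect B| = 2
A union B = [5, 12, 13, 14, 15, 16, 20, 21, 22, 28, 29, 30]
|A union B| = 12
Jaccard = 2/12 = 1/6

1/6


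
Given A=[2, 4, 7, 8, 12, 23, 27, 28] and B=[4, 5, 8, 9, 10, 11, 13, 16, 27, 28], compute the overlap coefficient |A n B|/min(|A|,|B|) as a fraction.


A intersect B = [4, 8, 27, 28]
|A intersect B| = 4
min(|A|, |B|) = min(8, 10) = 8
Overlap = 4 / 8 = 1/2

1/2


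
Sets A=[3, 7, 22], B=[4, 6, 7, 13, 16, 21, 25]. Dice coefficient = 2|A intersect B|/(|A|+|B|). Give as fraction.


A intersect B = [7]
|A intersect B| = 1
|A| = 3, |B| = 7
Dice = 2*1 / (3+7)
= 2 / 10 = 1/5

1/5


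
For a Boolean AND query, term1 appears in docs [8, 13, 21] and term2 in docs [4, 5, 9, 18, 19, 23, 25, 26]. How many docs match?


Boolean AND: find intersection of posting lists
term1 docs: [8, 13, 21]
term2 docs: [4, 5, 9, 18, 19, 23, 25, 26]
Intersection: []
|intersection| = 0

0


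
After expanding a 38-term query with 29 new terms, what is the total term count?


Original terms: 38
Expansion terms: 29
Total = 38 + 29 = 67

67


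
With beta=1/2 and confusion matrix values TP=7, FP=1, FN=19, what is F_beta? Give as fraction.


P = TP/(TP+FP) = 7/8 = 7/8
R = TP/(TP+FN) = 7/26 = 7/26
beta^2 = 1/2^2 = 1/4
(1 + beta^2) = 5/4
Numerator = (1+beta^2)*P*R = 245/832
Denominator = beta^2*P + R = 7/32 + 7/26 = 203/416
F_beta = 35/58

35/58


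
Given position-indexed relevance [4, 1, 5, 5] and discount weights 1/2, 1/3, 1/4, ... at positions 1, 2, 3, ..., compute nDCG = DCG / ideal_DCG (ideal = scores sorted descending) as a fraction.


Position discount weights w_i = 1/(i+1) for i=1..4:
Weights = [1/2, 1/3, 1/4, 1/5]
Actual relevance: [4, 1, 5, 5]
DCG = 4/2 + 1/3 + 5/4 + 5/5 = 55/12
Ideal relevance (sorted desc): [5, 5, 4, 1]
Ideal DCG = 5/2 + 5/3 + 4/4 + 1/5 = 161/30
nDCG = DCG / ideal_DCG = 55/12 / 161/30 = 275/322

275/322


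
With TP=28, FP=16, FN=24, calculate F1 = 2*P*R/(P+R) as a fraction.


F1 = 2 * P * R / (P + R)
P = TP/(TP+FP) = 28/44 = 7/11
R = TP/(TP+FN) = 28/52 = 7/13
2 * P * R = 2 * 7/11 * 7/13 = 98/143
P + R = 7/11 + 7/13 = 168/143
F1 = 98/143 / 168/143 = 7/12

7/12


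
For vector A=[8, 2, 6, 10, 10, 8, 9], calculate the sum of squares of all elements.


|A|^2 = sum of squared components
A[0]^2 = 8^2 = 64
A[1]^2 = 2^2 = 4
A[2]^2 = 6^2 = 36
A[3]^2 = 10^2 = 100
A[4]^2 = 10^2 = 100
A[5]^2 = 8^2 = 64
A[6]^2 = 9^2 = 81
Sum = 64 + 4 + 36 + 100 + 100 + 64 + 81 = 449

449


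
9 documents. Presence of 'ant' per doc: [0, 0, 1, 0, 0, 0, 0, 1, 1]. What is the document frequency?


Checking each document for 'ant':
Doc 1: absent
Doc 2: absent
Doc 3: present
Doc 4: absent
Doc 5: absent
Doc 6: absent
Doc 7: absent
Doc 8: present
Doc 9: present
df = sum of presences = 0 + 0 + 1 + 0 + 0 + 0 + 0 + 1 + 1 = 3

3


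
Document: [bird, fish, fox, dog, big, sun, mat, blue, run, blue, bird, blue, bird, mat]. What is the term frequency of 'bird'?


Document has 14 words
Scanning for 'bird':
Found at positions: [0, 10, 12]
Count = 3

3


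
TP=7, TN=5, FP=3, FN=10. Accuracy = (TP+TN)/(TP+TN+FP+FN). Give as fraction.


Accuracy = (TP + TN) / (TP + TN + FP + FN)
TP + TN = 7 + 5 = 12
Total = 7 + 5 + 3 + 10 = 25
Accuracy = 12 / 25 = 12/25

12/25


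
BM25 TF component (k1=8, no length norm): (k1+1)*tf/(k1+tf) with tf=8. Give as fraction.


BM25 TF component = (k1+1)*tf / (k1+tf)
k1 = 8, tf = 8
Numerator = (8+1)*8 = 72
Denominator = 8 + 8 = 16
= 72/16 = 9/2

9/2


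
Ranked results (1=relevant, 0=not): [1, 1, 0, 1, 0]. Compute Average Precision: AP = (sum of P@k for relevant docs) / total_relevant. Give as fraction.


Computing P@k for each relevant position:
Position 1: relevant, P@1 = 1/1 = 1
Position 2: relevant, P@2 = 2/2 = 1
Position 3: not relevant
Position 4: relevant, P@4 = 3/4 = 3/4
Position 5: not relevant
Sum of P@k = 1 + 1 + 3/4 = 11/4
AP = 11/4 / 3 = 11/12

11/12


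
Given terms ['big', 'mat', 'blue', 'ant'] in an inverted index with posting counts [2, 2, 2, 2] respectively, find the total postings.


Summing posting list sizes:
'big': 2 postings
'mat': 2 postings
'blue': 2 postings
'ant': 2 postings
Total = 2 + 2 + 2 + 2 = 8

8


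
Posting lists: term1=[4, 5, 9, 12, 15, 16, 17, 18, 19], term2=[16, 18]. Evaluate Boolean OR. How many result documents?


Boolean OR: find union of posting lists
term1 docs: [4, 5, 9, 12, 15, 16, 17, 18, 19]
term2 docs: [16, 18]
Union: [4, 5, 9, 12, 15, 16, 17, 18, 19]
|union| = 9

9


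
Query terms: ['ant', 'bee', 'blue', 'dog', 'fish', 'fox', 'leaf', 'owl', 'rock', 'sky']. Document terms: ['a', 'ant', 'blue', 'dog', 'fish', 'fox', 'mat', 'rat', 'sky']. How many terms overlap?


Query terms: ['ant', 'bee', 'blue', 'dog', 'fish', 'fox', 'leaf', 'owl', 'rock', 'sky']
Document terms: ['a', 'ant', 'blue', 'dog', 'fish', 'fox', 'mat', 'rat', 'sky']
Common terms: ['ant', 'blue', 'dog', 'fish', 'fox', 'sky']
Overlap count = 6

6


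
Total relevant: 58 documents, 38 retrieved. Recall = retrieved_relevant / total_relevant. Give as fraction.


Recall = retrieved_relevant / total_relevant
= 38 / 58
= 38 / (38 + 20)
= 19/29

19/29


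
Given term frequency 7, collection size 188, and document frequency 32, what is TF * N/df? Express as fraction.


TF * (N/df)
= 7 * (188/32)
= 7 * 47/8
= 329/8

329/8


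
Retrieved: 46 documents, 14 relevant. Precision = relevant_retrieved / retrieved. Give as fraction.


Precision = relevant_retrieved / total_retrieved
= 14 / 46
= 14 / (14 + 32)
= 7/23

7/23


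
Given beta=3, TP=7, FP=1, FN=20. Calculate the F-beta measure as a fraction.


P = TP/(TP+FP) = 7/8 = 7/8
R = TP/(TP+FN) = 7/27 = 7/27
beta^2 = 3^2 = 9
(1 + beta^2) = 10
Numerator = (1+beta^2)*P*R = 245/108
Denominator = beta^2*P + R = 63/8 + 7/27 = 1757/216
F_beta = 70/251

70/251


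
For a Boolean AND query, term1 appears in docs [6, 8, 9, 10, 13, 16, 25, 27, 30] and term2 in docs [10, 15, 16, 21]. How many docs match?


Boolean AND: find intersection of posting lists
term1 docs: [6, 8, 9, 10, 13, 16, 25, 27, 30]
term2 docs: [10, 15, 16, 21]
Intersection: [10, 16]
|intersection| = 2

2


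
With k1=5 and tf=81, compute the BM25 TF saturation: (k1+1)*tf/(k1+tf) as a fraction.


BM25 TF component = (k1+1)*tf / (k1+tf)
k1 = 5, tf = 81
Numerator = (5+1)*81 = 486
Denominator = 5 + 81 = 86
= 486/86 = 243/43

243/43


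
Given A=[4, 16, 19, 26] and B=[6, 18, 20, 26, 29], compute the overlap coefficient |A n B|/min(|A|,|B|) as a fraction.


A intersect B = [26]
|A intersect B| = 1
min(|A|, |B|) = min(4, 5) = 4
Overlap = 1 / 4 = 1/4

1/4


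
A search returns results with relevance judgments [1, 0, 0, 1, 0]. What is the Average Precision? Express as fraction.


Computing P@k for each relevant position:
Position 1: relevant, P@1 = 1/1 = 1
Position 2: not relevant
Position 3: not relevant
Position 4: relevant, P@4 = 2/4 = 1/2
Position 5: not relevant
Sum of P@k = 1 + 1/2 = 3/2
AP = 3/2 / 2 = 3/4

3/4


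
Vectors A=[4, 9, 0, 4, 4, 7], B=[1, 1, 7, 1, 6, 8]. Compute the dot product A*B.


Dot product = sum of element-wise products
A[0]*B[0] = 4*1 = 4
A[1]*B[1] = 9*1 = 9
A[2]*B[2] = 0*7 = 0
A[3]*B[3] = 4*1 = 4
A[4]*B[4] = 4*6 = 24
A[5]*B[5] = 7*8 = 56
Sum = 4 + 9 + 0 + 4 + 24 + 56 = 97

97


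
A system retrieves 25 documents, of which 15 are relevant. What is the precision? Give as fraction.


Precision = relevant_retrieved / total_retrieved
= 15 / 25
= 15 / (15 + 10)
= 3/5

3/5


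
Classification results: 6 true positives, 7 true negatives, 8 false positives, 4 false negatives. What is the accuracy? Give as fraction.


Accuracy = (TP + TN) / (TP + TN + FP + FN)
TP + TN = 6 + 7 = 13
Total = 6 + 7 + 8 + 4 = 25
Accuracy = 13 / 25 = 13/25

13/25


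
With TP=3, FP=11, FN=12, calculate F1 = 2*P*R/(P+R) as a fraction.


F1 = 2 * P * R / (P + R)
P = TP/(TP+FP) = 3/14 = 3/14
R = TP/(TP+FN) = 3/15 = 1/5
2 * P * R = 2 * 3/14 * 1/5 = 3/35
P + R = 3/14 + 1/5 = 29/70
F1 = 3/35 / 29/70 = 6/29

6/29


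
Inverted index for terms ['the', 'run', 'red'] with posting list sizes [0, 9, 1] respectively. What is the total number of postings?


Summing posting list sizes:
'the': 0 postings
'run': 9 postings
'red': 1 postings
Total = 0 + 9 + 1 = 10

10


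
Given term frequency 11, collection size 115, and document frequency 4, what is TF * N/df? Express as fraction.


TF * (N/df)
= 11 * (115/4)
= 11 * 115/4
= 1265/4

1265/4


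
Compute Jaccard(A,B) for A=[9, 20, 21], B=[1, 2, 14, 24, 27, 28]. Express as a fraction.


A intersect B = []
|A intersect B| = 0
A union B = [1, 2, 9, 14, 20, 21, 24, 27, 28]
|A union B| = 9
Jaccard = 0/9 = 0

0


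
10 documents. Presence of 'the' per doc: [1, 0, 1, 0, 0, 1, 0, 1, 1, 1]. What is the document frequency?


Checking each document for 'the':
Doc 1: present
Doc 2: absent
Doc 3: present
Doc 4: absent
Doc 5: absent
Doc 6: present
Doc 7: absent
Doc 8: present
Doc 9: present
Doc 10: present
df = sum of presences = 1 + 0 + 1 + 0 + 0 + 1 + 0 + 1 + 1 + 1 = 6

6


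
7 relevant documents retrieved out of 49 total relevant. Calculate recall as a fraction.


Recall = retrieved_relevant / total_relevant
= 7 / 49
= 7 / (7 + 42)
= 1/7

1/7


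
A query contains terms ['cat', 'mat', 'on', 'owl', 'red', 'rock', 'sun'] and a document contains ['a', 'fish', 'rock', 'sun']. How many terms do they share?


Query terms: ['cat', 'mat', 'on', 'owl', 'red', 'rock', 'sun']
Document terms: ['a', 'fish', 'rock', 'sun']
Common terms: ['rock', 'sun']
Overlap count = 2

2


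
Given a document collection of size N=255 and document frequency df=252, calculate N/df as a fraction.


IDF ratio = N / df
= 255 / 252
= 85/84

85/84


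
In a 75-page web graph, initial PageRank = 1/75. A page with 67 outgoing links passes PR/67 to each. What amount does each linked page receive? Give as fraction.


Initial PR = 1/75 = 1/75
Outlinks = 67
Contribution per link = PR / outlinks
= 1/75 / 67
= 1/5025

1/5025


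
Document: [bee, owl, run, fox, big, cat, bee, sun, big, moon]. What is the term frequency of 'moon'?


Document has 10 words
Scanning for 'moon':
Found at positions: [9]
Count = 1

1


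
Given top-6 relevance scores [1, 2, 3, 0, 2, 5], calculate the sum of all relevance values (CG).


Cumulative Gain = sum of relevance scores
Position 1: rel=1, running sum=1
Position 2: rel=2, running sum=3
Position 3: rel=3, running sum=6
Position 4: rel=0, running sum=6
Position 5: rel=2, running sum=8
Position 6: rel=5, running sum=13
CG = 13

13


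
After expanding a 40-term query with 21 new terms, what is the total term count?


Original terms: 40
Expansion terms: 21
Total = 40 + 21 = 61

61


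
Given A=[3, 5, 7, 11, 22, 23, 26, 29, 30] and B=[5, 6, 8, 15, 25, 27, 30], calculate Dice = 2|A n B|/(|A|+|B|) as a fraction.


A intersect B = [5, 30]
|A intersect B| = 2
|A| = 9, |B| = 7
Dice = 2*2 / (9+7)
= 4 / 16 = 1/4

1/4


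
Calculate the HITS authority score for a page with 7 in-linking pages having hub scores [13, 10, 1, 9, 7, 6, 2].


Authority = sum of hub scores of in-linkers
In-link 1: hub score = 13
In-link 2: hub score = 10
In-link 3: hub score = 1
In-link 4: hub score = 9
In-link 5: hub score = 7
In-link 6: hub score = 6
In-link 7: hub score = 2
Authority = 13 + 10 + 1 + 9 + 7 + 6 + 2 = 48

48


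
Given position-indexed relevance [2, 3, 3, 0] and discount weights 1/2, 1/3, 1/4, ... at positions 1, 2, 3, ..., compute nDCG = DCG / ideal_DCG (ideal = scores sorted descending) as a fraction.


Position discount weights w_i = 1/(i+1) for i=1..4:
Weights = [1/2, 1/3, 1/4, 1/5]
Actual relevance: [2, 3, 3, 0]
DCG = 2/2 + 3/3 + 3/4 + 0/5 = 11/4
Ideal relevance (sorted desc): [3, 3, 2, 0]
Ideal DCG = 3/2 + 3/3 + 2/4 + 0/5 = 3
nDCG = DCG / ideal_DCG = 11/4 / 3 = 11/12

11/12


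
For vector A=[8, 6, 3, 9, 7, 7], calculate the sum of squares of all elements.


|A|^2 = sum of squared components
A[0]^2 = 8^2 = 64
A[1]^2 = 6^2 = 36
A[2]^2 = 3^2 = 9
A[3]^2 = 9^2 = 81
A[4]^2 = 7^2 = 49
A[5]^2 = 7^2 = 49
Sum = 64 + 36 + 9 + 81 + 49 + 49 = 288

288


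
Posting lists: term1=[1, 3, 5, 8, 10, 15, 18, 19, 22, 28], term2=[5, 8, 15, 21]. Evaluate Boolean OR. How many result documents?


Boolean OR: find union of posting lists
term1 docs: [1, 3, 5, 8, 10, 15, 18, 19, 22, 28]
term2 docs: [5, 8, 15, 21]
Union: [1, 3, 5, 8, 10, 15, 18, 19, 21, 22, 28]
|union| = 11

11


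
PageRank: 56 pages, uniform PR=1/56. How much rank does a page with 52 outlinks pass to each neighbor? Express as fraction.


Initial PR = 1/56 = 1/56
Outlinks = 52
Contribution per link = PR / outlinks
= 1/56 / 52
= 1/2912

1/2912


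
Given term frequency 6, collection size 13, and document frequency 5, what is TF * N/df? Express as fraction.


TF * (N/df)
= 6 * (13/5)
= 6 * 13/5
= 78/5

78/5


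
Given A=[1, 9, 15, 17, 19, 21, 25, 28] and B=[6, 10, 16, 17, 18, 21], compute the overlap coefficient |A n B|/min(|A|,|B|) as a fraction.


A intersect B = [17, 21]
|A intersect B| = 2
min(|A|, |B|) = min(8, 6) = 6
Overlap = 2 / 6 = 1/3

1/3


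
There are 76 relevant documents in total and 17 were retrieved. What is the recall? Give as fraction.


Recall = retrieved_relevant / total_relevant
= 17 / 76
= 17 / (17 + 59)
= 17/76

17/76


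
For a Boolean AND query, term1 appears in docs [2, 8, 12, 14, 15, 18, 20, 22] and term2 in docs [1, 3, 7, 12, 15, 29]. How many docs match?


Boolean AND: find intersection of posting lists
term1 docs: [2, 8, 12, 14, 15, 18, 20, 22]
term2 docs: [1, 3, 7, 12, 15, 29]
Intersection: [12, 15]
|intersection| = 2

2


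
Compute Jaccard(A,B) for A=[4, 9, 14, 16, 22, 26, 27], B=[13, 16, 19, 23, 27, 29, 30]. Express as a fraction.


A intersect B = [16, 27]
|A intersect B| = 2
A union B = [4, 9, 13, 14, 16, 19, 22, 23, 26, 27, 29, 30]
|A union B| = 12
Jaccard = 2/12 = 1/6

1/6


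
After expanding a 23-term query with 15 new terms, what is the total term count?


Original terms: 23
Expansion terms: 15
Total = 23 + 15 = 38

38


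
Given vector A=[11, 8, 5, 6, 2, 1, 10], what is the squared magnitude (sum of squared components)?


|A|^2 = sum of squared components
A[0]^2 = 11^2 = 121
A[1]^2 = 8^2 = 64
A[2]^2 = 5^2 = 25
A[3]^2 = 6^2 = 36
A[4]^2 = 2^2 = 4
A[5]^2 = 1^2 = 1
A[6]^2 = 10^2 = 100
Sum = 121 + 64 + 25 + 36 + 4 + 1 + 100 = 351

351


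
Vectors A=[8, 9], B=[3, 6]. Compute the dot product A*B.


Dot product = sum of element-wise products
A[0]*B[0] = 8*3 = 24
A[1]*B[1] = 9*6 = 54
Sum = 24 + 54 = 78

78


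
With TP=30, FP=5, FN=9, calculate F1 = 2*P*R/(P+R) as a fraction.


F1 = 2 * P * R / (P + R)
P = TP/(TP+FP) = 30/35 = 6/7
R = TP/(TP+FN) = 30/39 = 10/13
2 * P * R = 2 * 6/7 * 10/13 = 120/91
P + R = 6/7 + 10/13 = 148/91
F1 = 120/91 / 148/91 = 30/37

30/37


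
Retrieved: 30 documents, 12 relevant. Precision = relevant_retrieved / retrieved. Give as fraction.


Precision = relevant_retrieved / total_retrieved
= 12 / 30
= 12 / (12 + 18)
= 2/5

2/5


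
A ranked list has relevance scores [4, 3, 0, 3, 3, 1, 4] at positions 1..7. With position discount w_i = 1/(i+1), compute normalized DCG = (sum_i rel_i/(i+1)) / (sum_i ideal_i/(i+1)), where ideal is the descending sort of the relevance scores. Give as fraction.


Position discount weights w_i = 1/(i+1) for i=1..7:
Weights = [1/2, 1/3, 1/4, 1/5, 1/6, 1/7, 1/8]
Actual relevance: [4, 3, 0, 3, 3, 1, 4]
DCG = 4/2 + 3/3 + 0/4 + 3/5 + 3/6 + 1/7 + 4/8 = 166/35
Ideal relevance (sorted desc): [4, 4, 3, 3, 3, 1, 0]
Ideal DCG = 4/2 + 4/3 + 3/4 + 3/5 + 3/6 + 1/7 + 0/8 = 2237/420
nDCG = DCG / ideal_DCG = 166/35 / 2237/420 = 1992/2237

1992/2237


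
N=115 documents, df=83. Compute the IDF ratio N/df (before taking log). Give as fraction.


IDF ratio = N / df
= 115 / 83
= 115/83

115/83


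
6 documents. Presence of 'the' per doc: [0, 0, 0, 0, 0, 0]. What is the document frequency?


Checking each document for 'the':
Doc 1: absent
Doc 2: absent
Doc 3: absent
Doc 4: absent
Doc 5: absent
Doc 6: absent
df = sum of presences = 0 + 0 + 0 + 0 + 0 + 0 = 0

0


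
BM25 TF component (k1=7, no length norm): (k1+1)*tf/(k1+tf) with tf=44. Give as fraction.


BM25 TF component = (k1+1)*tf / (k1+tf)
k1 = 7, tf = 44
Numerator = (7+1)*44 = 352
Denominator = 7 + 44 = 51
= 352/51 = 352/51

352/51


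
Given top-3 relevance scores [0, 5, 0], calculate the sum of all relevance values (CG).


Cumulative Gain = sum of relevance scores
Position 1: rel=0, running sum=0
Position 2: rel=5, running sum=5
Position 3: rel=0, running sum=5
CG = 5

5


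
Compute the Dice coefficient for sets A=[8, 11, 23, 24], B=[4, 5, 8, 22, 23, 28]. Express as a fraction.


A intersect B = [8, 23]
|A intersect B| = 2
|A| = 4, |B| = 6
Dice = 2*2 / (4+6)
= 4 / 10 = 2/5

2/5


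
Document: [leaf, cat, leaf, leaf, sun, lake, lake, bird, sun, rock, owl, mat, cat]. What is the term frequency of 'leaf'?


Document has 13 words
Scanning for 'leaf':
Found at positions: [0, 2, 3]
Count = 3

3


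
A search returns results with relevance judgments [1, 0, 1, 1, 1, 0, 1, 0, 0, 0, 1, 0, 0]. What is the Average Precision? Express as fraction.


Computing P@k for each relevant position:
Position 1: relevant, P@1 = 1/1 = 1
Position 2: not relevant
Position 3: relevant, P@3 = 2/3 = 2/3
Position 4: relevant, P@4 = 3/4 = 3/4
Position 5: relevant, P@5 = 4/5 = 4/5
Position 6: not relevant
Position 7: relevant, P@7 = 5/7 = 5/7
Position 8: not relevant
Position 9: not relevant
Position 10: not relevant
Position 11: relevant, P@11 = 6/11 = 6/11
Position 12: not relevant
Position 13: not relevant
Sum of P@k = 1 + 2/3 + 3/4 + 4/5 + 5/7 + 6/11 = 20681/4620
AP = 20681/4620 / 6 = 20681/27720

20681/27720


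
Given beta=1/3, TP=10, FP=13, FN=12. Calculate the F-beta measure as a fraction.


P = TP/(TP+FP) = 10/23 = 10/23
R = TP/(TP+FN) = 10/22 = 5/11
beta^2 = 1/3^2 = 1/9
(1 + beta^2) = 10/9
Numerator = (1+beta^2)*P*R = 500/2277
Denominator = beta^2*P + R = 10/207 + 5/11 = 1145/2277
F_beta = 100/229

100/229


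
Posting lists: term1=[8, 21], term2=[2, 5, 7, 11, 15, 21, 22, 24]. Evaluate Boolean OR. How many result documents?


Boolean OR: find union of posting lists
term1 docs: [8, 21]
term2 docs: [2, 5, 7, 11, 15, 21, 22, 24]
Union: [2, 5, 7, 8, 11, 15, 21, 22, 24]
|union| = 9

9


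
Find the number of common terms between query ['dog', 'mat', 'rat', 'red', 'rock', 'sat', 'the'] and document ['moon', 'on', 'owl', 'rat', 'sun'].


Query terms: ['dog', 'mat', 'rat', 'red', 'rock', 'sat', 'the']
Document terms: ['moon', 'on', 'owl', 'rat', 'sun']
Common terms: ['rat']
Overlap count = 1

1


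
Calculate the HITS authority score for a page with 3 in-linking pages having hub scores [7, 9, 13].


Authority = sum of hub scores of in-linkers
In-link 1: hub score = 7
In-link 2: hub score = 9
In-link 3: hub score = 13
Authority = 7 + 9 + 13 = 29

29


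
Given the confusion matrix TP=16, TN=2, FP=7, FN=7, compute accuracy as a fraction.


Accuracy = (TP + TN) / (TP + TN + FP + FN)
TP + TN = 16 + 2 = 18
Total = 16 + 2 + 7 + 7 = 32
Accuracy = 18 / 32 = 9/16

9/16


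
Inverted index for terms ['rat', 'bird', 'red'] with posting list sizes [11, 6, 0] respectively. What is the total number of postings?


Summing posting list sizes:
'rat': 11 postings
'bird': 6 postings
'red': 0 postings
Total = 11 + 6 + 0 = 17

17


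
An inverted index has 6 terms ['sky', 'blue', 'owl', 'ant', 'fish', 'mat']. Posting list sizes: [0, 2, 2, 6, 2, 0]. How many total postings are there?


Summing posting list sizes:
'sky': 0 postings
'blue': 2 postings
'owl': 2 postings
'ant': 6 postings
'fish': 2 postings
'mat': 0 postings
Total = 0 + 2 + 2 + 6 + 2 + 0 = 12

12


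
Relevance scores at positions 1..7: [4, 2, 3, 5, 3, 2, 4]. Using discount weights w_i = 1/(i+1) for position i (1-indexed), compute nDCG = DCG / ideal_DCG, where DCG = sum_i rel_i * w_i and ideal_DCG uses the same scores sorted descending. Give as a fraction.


Position discount weights w_i = 1/(i+1) for i=1..7:
Weights = [1/2, 1/3, 1/4, 1/5, 1/6, 1/7, 1/8]
Actual relevance: [4, 2, 3, 5, 3, 2, 4]
DCG = 4/2 + 2/3 + 3/4 + 5/5 + 3/6 + 2/7 + 4/8 = 479/84
Ideal relevance (sorted desc): [5, 4, 4, 3, 3, 2, 2]
Ideal DCG = 5/2 + 4/3 + 4/4 + 3/5 + 3/6 + 2/7 + 2/8 = 2717/420
nDCG = DCG / ideal_DCG = 479/84 / 2717/420 = 2395/2717

2395/2717


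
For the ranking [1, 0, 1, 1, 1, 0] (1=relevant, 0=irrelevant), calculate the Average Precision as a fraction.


Computing P@k for each relevant position:
Position 1: relevant, P@1 = 1/1 = 1
Position 2: not relevant
Position 3: relevant, P@3 = 2/3 = 2/3
Position 4: relevant, P@4 = 3/4 = 3/4
Position 5: relevant, P@5 = 4/5 = 4/5
Position 6: not relevant
Sum of P@k = 1 + 2/3 + 3/4 + 4/5 = 193/60
AP = 193/60 / 4 = 193/240

193/240


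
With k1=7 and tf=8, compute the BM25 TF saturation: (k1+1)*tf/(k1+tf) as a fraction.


BM25 TF component = (k1+1)*tf / (k1+tf)
k1 = 7, tf = 8
Numerator = (7+1)*8 = 64
Denominator = 7 + 8 = 15
= 64/15 = 64/15

64/15


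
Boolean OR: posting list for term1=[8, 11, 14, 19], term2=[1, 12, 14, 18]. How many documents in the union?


Boolean OR: find union of posting lists
term1 docs: [8, 11, 14, 19]
term2 docs: [1, 12, 14, 18]
Union: [1, 8, 11, 12, 14, 18, 19]
|union| = 7

7


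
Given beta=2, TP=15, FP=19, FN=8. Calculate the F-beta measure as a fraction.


P = TP/(TP+FP) = 15/34 = 15/34
R = TP/(TP+FN) = 15/23 = 15/23
beta^2 = 2^2 = 4
(1 + beta^2) = 5
Numerator = (1+beta^2)*P*R = 1125/782
Denominator = beta^2*P + R = 30/17 + 15/23 = 945/391
F_beta = 25/42

25/42


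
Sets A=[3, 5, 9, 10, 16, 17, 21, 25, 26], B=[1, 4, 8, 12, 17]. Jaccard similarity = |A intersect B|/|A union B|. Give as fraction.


A intersect B = [17]
|A intersect B| = 1
A union B = [1, 3, 4, 5, 8, 9, 10, 12, 16, 17, 21, 25, 26]
|A union B| = 13
Jaccard = 1/13 = 1/13

1/13


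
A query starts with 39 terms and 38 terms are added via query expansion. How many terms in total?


Original terms: 39
Expansion terms: 38
Total = 39 + 38 = 77

77


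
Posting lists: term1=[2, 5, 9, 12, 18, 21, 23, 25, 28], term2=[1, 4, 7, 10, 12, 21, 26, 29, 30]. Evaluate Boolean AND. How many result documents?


Boolean AND: find intersection of posting lists
term1 docs: [2, 5, 9, 12, 18, 21, 23, 25, 28]
term2 docs: [1, 4, 7, 10, 12, 21, 26, 29, 30]
Intersection: [12, 21]
|intersection| = 2

2


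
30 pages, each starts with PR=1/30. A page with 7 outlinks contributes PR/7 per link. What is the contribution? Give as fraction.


Initial PR = 1/30 = 1/30
Outlinks = 7
Contribution per link = PR / outlinks
= 1/30 / 7
= 1/210

1/210


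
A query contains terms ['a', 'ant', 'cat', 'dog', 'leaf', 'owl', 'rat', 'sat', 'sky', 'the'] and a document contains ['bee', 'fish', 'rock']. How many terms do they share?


Query terms: ['a', 'ant', 'cat', 'dog', 'leaf', 'owl', 'rat', 'sat', 'sky', 'the']
Document terms: ['bee', 'fish', 'rock']
Common terms: []
Overlap count = 0

0


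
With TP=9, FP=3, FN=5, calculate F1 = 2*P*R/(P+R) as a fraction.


F1 = 2 * P * R / (P + R)
P = TP/(TP+FP) = 9/12 = 3/4
R = TP/(TP+FN) = 9/14 = 9/14
2 * P * R = 2 * 3/4 * 9/14 = 27/28
P + R = 3/4 + 9/14 = 39/28
F1 = 27/28 / 39/28 = 9/13

9/13


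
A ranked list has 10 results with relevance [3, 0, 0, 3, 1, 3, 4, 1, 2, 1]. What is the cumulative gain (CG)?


Cumulative Gain = sum of relevance scores
Position 1: rel=3, running sum=3
Position 2: rel=0, running sum=3
Position 3: rel=0, running sum=3
Position 4: rel=3, running sum=6
Position 5: rel=1, running sum=7
Position 6: rel=3, running sum=10
Position 7: rel=4, running sum=14
Position 8: rel=1, running sum=15
Position 9: rel=2, running sum=17
Position 10: rel=1, running sum=18
CG = 18

18


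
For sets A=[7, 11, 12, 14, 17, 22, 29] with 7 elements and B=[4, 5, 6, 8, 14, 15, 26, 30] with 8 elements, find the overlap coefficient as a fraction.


A intersect B = [14]
|A intersect B| = 1
min(|A|, |B|) = min(7, 8) = 7
Overlap = 1 / 7 = 1/7

1/7


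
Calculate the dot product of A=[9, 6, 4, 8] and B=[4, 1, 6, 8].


Dot product = sum of element-wise products
A[0]*B[0] = 9*4 = 36
A[1]*B[1] = 6*1 = 6
A[2]*B[2] = 4*6 = 24
A[3]*B[3] = 8*8 = 64
Sum = 36 + 6 + 24 + 64 = 130

130
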